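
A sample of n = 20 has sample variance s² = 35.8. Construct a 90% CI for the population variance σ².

df = 19. χ²_{0.05} = 30.144, χ²_{0.95} = 10.117. CI for σ² = ((n-1)s²/χ²_{α/2}, (n-1)s²/χ²_{1-α/2}) = (19·35.8/30.144, 19·35.8/10.117) = (22.57, 67.23)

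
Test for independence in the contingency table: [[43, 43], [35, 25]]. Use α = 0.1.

χ² = 0.986. df = 1, critical = 2.706. Fail to reject H₀. No evidence of dependence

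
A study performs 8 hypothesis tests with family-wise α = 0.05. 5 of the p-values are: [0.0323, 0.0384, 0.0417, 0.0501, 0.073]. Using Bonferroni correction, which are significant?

Bonferroni α = 0.05/8 = 0.00625. None of the given p-values are significant.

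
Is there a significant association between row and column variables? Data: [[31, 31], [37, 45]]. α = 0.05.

χ² = 0.337. df = 1, critical = 3.841. Fail to reject H₀. No evidence of dependence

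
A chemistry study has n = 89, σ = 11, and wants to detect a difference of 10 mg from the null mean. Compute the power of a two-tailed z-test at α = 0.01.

SE = σ/√n = 11/√89 = 1.166. Non-centrality λ = d/SE = 10/1.166 = 8.576. Power ≈ Φ(λ - z_{α/2}) = Φ(8.576 - 2.576) = Φ(6.0) = 1.0.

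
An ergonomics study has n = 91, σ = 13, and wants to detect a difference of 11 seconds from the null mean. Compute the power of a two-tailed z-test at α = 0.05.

SE = σ/√n = 13/√91 = 1.363. Non-centrality λ = d/SE = 11/1.363 = 8.072. Power ≈ Φ(λ - z_{α/2}) = Φ(8.072 - 1.96) = Φ(6.112) = 1.0.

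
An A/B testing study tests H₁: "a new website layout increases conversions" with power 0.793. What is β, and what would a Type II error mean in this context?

β = 1 - power = 1 - 0.793 = 0.207. A Type II error is failing to reject H₀ when H₀ is false (false negative) — here, failing to conclude that a new website layout increases conversions when in fact it is true. Consequence: discarding a layout that would have improved conversions — lost revenue.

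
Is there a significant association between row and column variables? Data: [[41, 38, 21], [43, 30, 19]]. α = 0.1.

χ² = 0.757. df = 2, critical = 4.605. Fail to reject H₀. No evidence of dependence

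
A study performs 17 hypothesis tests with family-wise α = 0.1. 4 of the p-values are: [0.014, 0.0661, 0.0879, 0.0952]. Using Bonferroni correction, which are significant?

Bonferroni α = 0.1/17 = 0.00588. None of the given p-values are significant.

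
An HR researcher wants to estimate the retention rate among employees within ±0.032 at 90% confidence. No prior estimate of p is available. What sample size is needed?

Conservative approach: use p = 0.5 (maximizes p(1-p) = 0.25). n = z²(0.25)/E² = 1.645²×0.25/0.032² = 660.7 → n = 661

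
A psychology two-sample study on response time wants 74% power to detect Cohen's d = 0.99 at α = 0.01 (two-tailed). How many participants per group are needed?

z_{α/2} = 2.576, z_β = Φ⁻¹(0.74) = 0.643. For large effect (d = 0.99): n per group = 2(z_{α/2} + z_β)²/d² = 2(2.576 + 0.643)²/0.99² = 21.1 → 22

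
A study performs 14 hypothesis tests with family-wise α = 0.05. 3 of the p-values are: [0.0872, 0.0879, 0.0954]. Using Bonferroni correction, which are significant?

Bonferroni α = 0.05/14 = 0.00357. None of the given p-values are significant.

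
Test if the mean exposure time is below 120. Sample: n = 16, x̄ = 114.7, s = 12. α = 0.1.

t = (114.7 - 120)/(12/√16) = -1.767, df = 15. Critical t = -1.341. Reject H₀.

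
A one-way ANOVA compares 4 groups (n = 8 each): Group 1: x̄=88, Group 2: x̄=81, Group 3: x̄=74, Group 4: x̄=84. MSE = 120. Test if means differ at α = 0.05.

Grand mean = 81.75. SS_between = 838.0, MS_between = 279.33. F = 2.328, F_crit ≈ 2.947. Fail to reject H₀.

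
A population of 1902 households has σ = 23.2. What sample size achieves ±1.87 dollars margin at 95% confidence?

Without FPC: n₀ = (1.96×23.2/1.87)² = 591.296. With FPC: n = n₀N/(n₀+N-1) = 451.2 → n = 452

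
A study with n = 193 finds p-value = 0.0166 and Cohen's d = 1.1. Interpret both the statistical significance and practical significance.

Statistically significant (p = 0.0166 < 0.05). Cohen's d = 1.1 indicates a large effect size. Both statistical and practical significance should be considered.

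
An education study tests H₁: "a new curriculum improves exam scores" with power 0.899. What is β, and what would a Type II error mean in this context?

β = 1 - power = 1 - 0.899 = 0.101. A Type II error is failing to reject H₀ when H₀ is false (false negative) — here, failing to conclude that a new curriculum improves exam scores when in fact it is true. Consequence: keeping the old curriculum when the new one would have helped students.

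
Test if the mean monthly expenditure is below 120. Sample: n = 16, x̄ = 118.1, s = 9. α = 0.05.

t = (118.1 - 120)/(9/√16) = -0.844, df = 15. Critical t = -1.753. Fail to reject H₀.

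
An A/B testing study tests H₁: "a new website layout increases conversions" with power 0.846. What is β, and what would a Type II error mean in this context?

β = 1 - power = 1 - 0.846 = 0.154. A Type II error is failing to reject H₀ when H₀ is false (false negative) — here, failing to conclude that a new website layout increases conversions when in fact it is true. Consequence: discarding a layout that would have improved conversions — lost revenue.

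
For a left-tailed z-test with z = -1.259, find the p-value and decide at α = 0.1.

p = P(Z < -1.259) = Φ(-1.259) ≈ 0.104. Since p ≥ 0.1, fail to reject H₀ (not significant) at α = 0.1.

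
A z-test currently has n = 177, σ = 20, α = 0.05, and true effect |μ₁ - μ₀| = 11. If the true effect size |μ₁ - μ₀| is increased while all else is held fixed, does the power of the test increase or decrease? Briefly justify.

Power increases: a larger true effect increases the non-centrality λ = |μ₁ - μ₀|/(σ/√n).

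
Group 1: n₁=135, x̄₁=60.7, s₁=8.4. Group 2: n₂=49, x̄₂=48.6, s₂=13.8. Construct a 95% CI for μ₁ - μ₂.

Difference = 12.1. SE = √(8.4²/135 + 13.8²/49) = 2.1. CI = (7.98, 16.22)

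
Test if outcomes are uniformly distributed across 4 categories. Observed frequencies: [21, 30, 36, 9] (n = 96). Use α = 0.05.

Expected = 24 each. χ² = Σ(O-E)²/E = 17.25. df = 3, critical value = 7.815. Reject H₀.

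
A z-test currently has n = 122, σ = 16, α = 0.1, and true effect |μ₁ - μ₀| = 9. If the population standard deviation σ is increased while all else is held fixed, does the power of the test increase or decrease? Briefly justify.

Power decreases: a larger σ inflates the standard error σ/√n, pulling the sampling distribution under H₁ back toward the critical value.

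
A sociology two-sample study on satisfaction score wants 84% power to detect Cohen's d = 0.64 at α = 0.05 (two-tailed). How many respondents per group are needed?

z_{α/2} = 1.96, z_β = Φ⁻¹(0.84) = 0.994. For medium effect (d = 0.64): n per group = 2(z_{α/2} + z_β)²/d² = 2(1.96 + 0.994)²/0.64² = 42.6 → 43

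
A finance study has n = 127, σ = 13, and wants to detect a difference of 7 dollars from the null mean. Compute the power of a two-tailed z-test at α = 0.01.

SE = σ/√n = 13/√127 = 1.154. Non-centrality λ = d/SE = 7/1.154 = 6.068. Power ≈ Φ(λ - z_{α/2}) = Φ(6.068 - 2.576) = Φ(3.492) = 1.0.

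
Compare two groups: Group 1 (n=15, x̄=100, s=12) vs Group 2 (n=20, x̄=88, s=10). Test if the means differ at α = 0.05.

Pooled sp = 10.89. t = 3.225, df = 33. Critical t = ±2.035. Reject H₀.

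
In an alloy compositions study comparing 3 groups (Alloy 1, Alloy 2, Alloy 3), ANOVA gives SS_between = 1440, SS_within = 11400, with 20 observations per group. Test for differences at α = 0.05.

df_between = 2, df_within = 57. F = MS_between/MS_within = 720.0/200.0 = 3.6. F_crit ≈ 3.159. Reject H₀. At least one mean differs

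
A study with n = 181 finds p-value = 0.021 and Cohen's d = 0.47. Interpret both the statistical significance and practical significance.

Statistically significant (p = 0.021 < 0.05). Cohen's d = 0.47 indicates a small effect size. Both statistical and practical significance should be considered.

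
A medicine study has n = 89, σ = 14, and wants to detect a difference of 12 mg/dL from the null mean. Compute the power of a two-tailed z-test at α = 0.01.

SE = σ/√n = 14/√89 = 1.484. Non-centrality λ = d/SE = 12/1.484 = 8.086. Power ≈ Φ(λ - z_{α/2}) = Φ(8.086 - 2.576) = Φ(5.51) = 1.0.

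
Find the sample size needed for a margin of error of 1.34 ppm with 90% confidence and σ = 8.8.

n = (z*σ/E)² = (1.645×8.8/1.34)² = 116.7 → n = 117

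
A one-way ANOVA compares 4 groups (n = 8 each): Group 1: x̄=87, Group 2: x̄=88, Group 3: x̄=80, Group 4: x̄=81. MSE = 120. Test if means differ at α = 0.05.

Grand mean = 84.0. SS_between = 400.0, MS_between = 133.33. F = 1.111, F_crit ≈ 2.947. Fail to reject H₀.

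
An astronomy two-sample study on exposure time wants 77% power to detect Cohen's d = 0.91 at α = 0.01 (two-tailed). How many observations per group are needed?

z_{α/2} = 2.576, z_β = Φ⁻¹(0.77) = 0.739. For large effect (d = 0.91): n per group = 2(z_{α/2} + z_β)²/d² = 2(2.576 + 0.739)²/0.91² = 26.5 → 27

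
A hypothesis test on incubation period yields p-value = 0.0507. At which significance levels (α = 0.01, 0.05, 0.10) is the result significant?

p = 0.0507. Significant at: α = 0.1.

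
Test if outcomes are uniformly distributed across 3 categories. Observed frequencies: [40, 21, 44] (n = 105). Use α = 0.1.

Expected = 35 each. χ² = Σ(O-E)²/E = 8.629. df = 2, critical value = 4.605. Reject H₀.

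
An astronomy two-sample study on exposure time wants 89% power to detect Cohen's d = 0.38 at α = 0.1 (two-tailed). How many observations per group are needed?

z_{α/2} = 1.645, z_β = Φ⁻¹(0.89) = 1.227. For small effect (d = 0.38): n per group = 2(z_{α/2} + z_β)²/d² = 2(1.645 + 1.227)²/0.38² = 114.2 → 115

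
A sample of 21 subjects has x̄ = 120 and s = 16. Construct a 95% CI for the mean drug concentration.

CI = x̄ ± t*(s/√n) = 120 ± 2.086(16/√21) = (112.72, 127.28)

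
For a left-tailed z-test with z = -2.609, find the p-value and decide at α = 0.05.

p = P(Z < -2.609) = Φ(-2.609) ≈ 0.0045. Since p < 0.05, reject H₀ (significant) at α = 0.05.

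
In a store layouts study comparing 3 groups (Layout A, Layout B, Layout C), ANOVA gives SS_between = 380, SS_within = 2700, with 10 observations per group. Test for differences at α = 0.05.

df_between = 2, df_within = 27. F = MS_between/MS_within = 190.0/100.0 = 1.9. F_crit ≈ 3.354. Fail to reject H₀.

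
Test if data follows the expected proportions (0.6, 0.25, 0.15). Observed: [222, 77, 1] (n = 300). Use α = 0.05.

Expected: [180.0, 75.0, 45.0]. χ² = 52.876. df = 2, critical = 5.991. Reject H₀.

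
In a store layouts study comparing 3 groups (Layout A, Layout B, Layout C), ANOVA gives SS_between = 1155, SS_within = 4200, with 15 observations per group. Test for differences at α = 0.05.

df_between = 2, df_within = 42. F = MS_between/MS_within = 577.5/100.0 = 5.775. F_crit ≈ 3.22. Reject H₀. At least one mean differs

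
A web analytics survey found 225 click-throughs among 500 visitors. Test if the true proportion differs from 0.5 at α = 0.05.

p̂ = 0.45, p₀ = 0.5. z = (p̂ - p₀)/√(p₀(1-p₀)/n) = -2.236. Critical: ±1.96. Reject H₀.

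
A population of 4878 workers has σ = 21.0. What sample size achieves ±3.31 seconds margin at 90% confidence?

Without FPC: n₀ = (1.645×21.0/3.31)² = 108.922. With FPC: n = n₀N/(n₀+N-1) = 106.6 → n = 107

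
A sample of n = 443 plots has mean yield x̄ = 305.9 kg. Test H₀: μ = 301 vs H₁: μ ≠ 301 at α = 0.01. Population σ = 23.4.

z = (x̄ - μ₀)/(σ/√n) = (305.9 - 301)/(23.4/√443) = 4.407. Critical value: ±2.576. Since |4.407| > 2.576, Reject H₀.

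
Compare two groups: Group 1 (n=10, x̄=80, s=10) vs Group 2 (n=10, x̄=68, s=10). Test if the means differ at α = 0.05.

Pooled sp = 10.0. t = 2.683, df = 18. Critical t = ±2.101. Reject H₀.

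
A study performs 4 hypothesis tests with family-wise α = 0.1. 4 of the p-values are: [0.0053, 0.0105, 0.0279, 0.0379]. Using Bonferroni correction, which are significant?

Bonferroni α = 0.1/4 = 0.025. Significant p-values: [0.0053, 0.0105]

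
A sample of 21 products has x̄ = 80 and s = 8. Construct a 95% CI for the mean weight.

CI = x̄ ± t*(s/√n) = 80 ± 2.086(8/√21) = (76.36, 83.64)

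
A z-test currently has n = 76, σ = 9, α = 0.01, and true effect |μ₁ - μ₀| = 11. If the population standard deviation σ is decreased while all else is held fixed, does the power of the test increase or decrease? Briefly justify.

Power increases: a smaller σ shrinks the standard error σ/√n, moving the sampling distribution under H₁ further from the critical value.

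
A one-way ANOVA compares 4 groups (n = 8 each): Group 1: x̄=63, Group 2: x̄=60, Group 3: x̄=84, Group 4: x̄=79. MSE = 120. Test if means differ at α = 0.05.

Grand mean = 71.5. SS_between = 3336.0, MS_between = 1112.0. F = 9.267, F_crit ≈ 2.947. Reject H₀.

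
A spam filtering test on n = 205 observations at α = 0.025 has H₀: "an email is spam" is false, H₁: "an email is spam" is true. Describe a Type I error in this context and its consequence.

Type I error: rejecting H₀ when it is true — concluding that an email is spam when in fact it is not. Consequence: a legitimate email is sent to the spam folder and the user misses it.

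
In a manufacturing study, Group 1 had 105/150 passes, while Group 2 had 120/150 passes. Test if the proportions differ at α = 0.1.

p̂₁ = 0.7, p̂₂ = 0.8, pooled p̂ = 0.75. z = -2.0. Critical: ±1.645. Reject H₀.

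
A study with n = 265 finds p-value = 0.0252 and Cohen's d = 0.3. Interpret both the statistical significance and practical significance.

Statistically significant (p = 0.0252 < 0.05). Cohen's d = 0.3 indicates a small effect size. Both statistical and practical significance should be considered.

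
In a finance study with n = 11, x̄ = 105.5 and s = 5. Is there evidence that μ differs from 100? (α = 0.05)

t = (x̄ - μ₀)/(s/√n) = (105.5 - 100)/(5/√11) = 3.648. df = 10, critical t = ±2.228. Reject H₀.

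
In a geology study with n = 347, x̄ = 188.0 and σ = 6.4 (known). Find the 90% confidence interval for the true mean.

CI = x̄ ± z*(σ/√n) = 188.0 ± 1.645(6.4/√347) = 188.0 ± 0.57 = (187.43, 188.57)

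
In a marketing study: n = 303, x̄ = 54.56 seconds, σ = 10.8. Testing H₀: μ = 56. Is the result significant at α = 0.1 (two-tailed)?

z = (54.56 - 56)/(10.8/√303) = -2.321. Since |z| > 1.645, significant at α = 0.1.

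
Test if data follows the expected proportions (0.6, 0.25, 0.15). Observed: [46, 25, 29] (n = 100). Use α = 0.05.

Expected: [60.0, 25.0, 15.0]. χ² = 16.333. df = 2, critical = 5.991. Reject H₀.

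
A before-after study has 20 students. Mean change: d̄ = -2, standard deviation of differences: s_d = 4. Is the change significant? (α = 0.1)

t = d̄/(s_d/√n) = -2/(4/√20) = -2.236. df = 19, critical t = ±1.729. Reject H₀.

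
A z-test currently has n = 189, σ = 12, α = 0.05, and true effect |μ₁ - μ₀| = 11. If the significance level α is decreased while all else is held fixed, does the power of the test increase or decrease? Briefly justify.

Power decreases: a smaller α raises the critical value, so less of the H₁ sampling distribution falls in the rejection region.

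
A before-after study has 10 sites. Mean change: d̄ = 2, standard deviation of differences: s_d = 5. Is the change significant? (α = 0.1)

t = d̄/(s_d/√n) = 2/(5/√10) = 1.265. df = 9, critical t = ±1.833. Fail to reject H₀.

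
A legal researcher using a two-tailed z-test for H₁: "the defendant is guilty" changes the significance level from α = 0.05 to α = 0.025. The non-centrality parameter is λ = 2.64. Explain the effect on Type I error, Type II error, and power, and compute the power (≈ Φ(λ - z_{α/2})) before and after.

Decreasing α from 0.05 to 0.025:
• Type I error rate decreases (α is the Type I rate by definition).
• Critical value moves from z_{α/2} = 1.96 to 2.241, so power = Φ(λ - z_{α/2}) goes from Φ(2.64 - 1.96) = 0.752 to Φ(2.64 - 2.241) = 0.655.
• Type II error rate β = 1 - power therefore increases (0.248 → 0.345).
Appropriate when false positives are costly — here, convicting an innocent person.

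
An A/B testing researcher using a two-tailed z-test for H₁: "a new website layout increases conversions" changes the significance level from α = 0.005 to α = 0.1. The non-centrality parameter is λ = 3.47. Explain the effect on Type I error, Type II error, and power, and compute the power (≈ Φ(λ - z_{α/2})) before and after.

Increasing α from 0.005 to 0.1:
• Type I error rate increases (α is the Type I rate by definition).
• Critical value moves from z_{α/2} = 2.807 to 1.645, so power = Φ(λ - z_{α/2}) goes from Φ(3.47 - 2.807) = 0.746 to Φ(3.47 - 1.645) = 0.966.
• Type II error rate β = 1 - power therefore decreases (0.254 → 0.034).
Appropriate when false negatives are costly — here, discarding a layout that would have improved conversions — lost revenue.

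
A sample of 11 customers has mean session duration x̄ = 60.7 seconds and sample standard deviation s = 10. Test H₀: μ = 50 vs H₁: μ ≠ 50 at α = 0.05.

t = (x̄ - μ₀)/(s/√n) = (60.7 - 50)/(10/√11) = 3.549. df = 10, critical t = ±2.228. Reject H₀.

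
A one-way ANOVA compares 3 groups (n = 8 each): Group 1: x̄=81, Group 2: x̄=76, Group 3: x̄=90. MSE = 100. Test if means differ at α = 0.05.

Grand mean = 82.33. SS_between = 805.33, MS_between = 402.67. F = 4.027, F_crit ≈ 3.467. Reject H₀.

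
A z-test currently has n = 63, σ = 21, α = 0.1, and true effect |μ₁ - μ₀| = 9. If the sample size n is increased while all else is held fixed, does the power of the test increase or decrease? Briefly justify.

Power increases: a larger n shrinks the standard error σ/√n, moving the sampling distribution under H₁ further from the critical value.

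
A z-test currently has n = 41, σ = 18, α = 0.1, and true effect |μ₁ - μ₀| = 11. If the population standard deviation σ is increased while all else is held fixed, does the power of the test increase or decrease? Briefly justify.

Power decreases: a larger σ inflates the standard error σ/√n, pulling the sampling distribution under H₁ back toward the critical value.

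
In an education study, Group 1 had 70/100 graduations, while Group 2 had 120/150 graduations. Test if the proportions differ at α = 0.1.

p̂₁ = 0.7, p̂₂ = 0.8, pooled p̂ = 0.76. z = -1.814. Critical: ±1.645. Reject H₀.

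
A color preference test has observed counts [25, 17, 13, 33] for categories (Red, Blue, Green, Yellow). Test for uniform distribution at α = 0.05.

Expected = 22 each. χ² = Σ(O-E)²/E = 10.727. df = 3, critical value = 7.815. Reject H₀.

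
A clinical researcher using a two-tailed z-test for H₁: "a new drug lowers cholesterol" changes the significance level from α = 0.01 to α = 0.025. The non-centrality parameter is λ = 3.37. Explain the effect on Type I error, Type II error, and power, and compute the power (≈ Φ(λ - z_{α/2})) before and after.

Increasing α from 0.01 to 0.025:
• Type I error rate increases (α is the Type I rate by definition).
• Critical value moves from z_{α/2} = 2.576 to 2.241, so power = Φ(λ - z_{α/2}) goes from Φ(3.37 - 2.576) = 0.786 to Φ(3.37 - 2.241) = 0.871.
• Type II error rate β = 1 - power therefore decreases (0.214 → 0.129).
Appropriate when false negatives are costly — here, shelving an effective drug — patients miss out on a treatment that would have helped.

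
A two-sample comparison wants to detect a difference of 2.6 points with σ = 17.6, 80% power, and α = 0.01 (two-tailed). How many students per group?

n per group = 2(z_α/2 + z_β)²σ²/d² = 2×(2.576 + 0.84)²×17.6²/2.6² = 1069.4 → n = 1070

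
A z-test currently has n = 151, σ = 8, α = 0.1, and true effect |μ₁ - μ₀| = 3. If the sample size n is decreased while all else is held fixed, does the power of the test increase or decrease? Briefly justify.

Power decreases: a smaller n inflates the standard error σ/√n, pulling the sampling distribution under H₁ back toward the critical value.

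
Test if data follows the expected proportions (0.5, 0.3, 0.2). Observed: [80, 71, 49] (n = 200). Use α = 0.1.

Expected: [100.0, 60.0, 40.0]. χ² = 8.042. df = 2, critical = 4.605. Reject H₀.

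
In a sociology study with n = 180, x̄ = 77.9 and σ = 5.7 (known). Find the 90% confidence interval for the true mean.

CI = x̄ ± z*(σ/√n) = 77.9 ± 1.645(5.7/√180) = 77.9 ± 0.7 = (77.2, 78.6)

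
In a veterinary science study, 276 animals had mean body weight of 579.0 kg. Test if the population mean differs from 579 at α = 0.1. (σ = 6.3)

z = (x̄ - μ₀)/(σ/√n) = (579.0 - 579)/(6.3/√276) = 0.0. Critical value: ±1.645. Since |0.0| ≤ 1.645, Fail to reject H₀.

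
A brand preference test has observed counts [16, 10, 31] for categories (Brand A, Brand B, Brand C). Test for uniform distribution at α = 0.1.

Expected = 19 each. χ² = Σ(O-E)²/E = 12.316. df = 2, critical value = 4.605. Reject H₀.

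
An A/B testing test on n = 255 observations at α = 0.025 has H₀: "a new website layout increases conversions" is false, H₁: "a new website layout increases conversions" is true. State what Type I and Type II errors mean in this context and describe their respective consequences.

Type I (false positive): concluding that a new website layout increases conversions when it is not — rolling out a layout that doesn't actually help — wasted engineering effort. Type II (false negative): failing to conclude that a new website layout increases conversions when it is — discarding a layout that would have improved conversions — lost revenue. Which is costlier depends on domain priorities and is a judgement call rather than a statistical fact.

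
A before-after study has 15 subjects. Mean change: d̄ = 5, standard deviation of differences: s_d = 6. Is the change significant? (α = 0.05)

t = d̄/(s_d/√n) = 5/(6/√15) = 3.227. df = 14, critical t = ±2.145. Reject H₀.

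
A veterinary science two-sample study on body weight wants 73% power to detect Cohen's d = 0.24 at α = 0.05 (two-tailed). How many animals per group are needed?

z_{α/2} = 1.96, z_β = Φ⁻¹(0.73) = 0.613. For small effect (d = 0.24): n per group = 2(z_{α/2} + z_β)²/d² = 2(1.96 + 0.613)²/0.24² = 229.9 → 230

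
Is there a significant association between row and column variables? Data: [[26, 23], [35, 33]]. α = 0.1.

χ² = 0.029. df = 1, critical = 2.706. Fail to reject H₀. No evidence of dependence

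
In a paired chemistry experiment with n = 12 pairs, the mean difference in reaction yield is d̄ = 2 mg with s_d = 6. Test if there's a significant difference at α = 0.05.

t = d̄/(s_d/√n) = 2/(6/√12) = 1.155. df = 11, critical t = ±2.201. Fail to reject H₀.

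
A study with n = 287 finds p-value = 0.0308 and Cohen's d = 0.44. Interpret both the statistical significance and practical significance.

Statistically significant (p = 0.0308 < 0.05). Cohen's d = 0.44 indicates a small effect size. Both statistical and practical significance should be considered.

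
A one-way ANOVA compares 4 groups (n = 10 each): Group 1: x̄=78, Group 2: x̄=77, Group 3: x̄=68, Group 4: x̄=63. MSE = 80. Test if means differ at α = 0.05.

Grand mean = 71.5. SS_between = 1570.0, MS_between = 523.33. F = 6.542, F_crit ≈ 2.866. Reject H₀.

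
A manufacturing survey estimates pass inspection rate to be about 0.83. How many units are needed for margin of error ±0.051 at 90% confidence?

n = z²p(1-p)/E² = 1.645²×0.83×0.17/0.051² = 146.8 → n = 147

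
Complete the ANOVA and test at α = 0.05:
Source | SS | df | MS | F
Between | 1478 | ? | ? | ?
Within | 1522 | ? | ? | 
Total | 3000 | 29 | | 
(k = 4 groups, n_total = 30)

df_between = 3, df_within = 26. MS_between = 492.67, MS_within = 58.54. F = 8.416, F_crit ≈ 2.975. Reject H₀.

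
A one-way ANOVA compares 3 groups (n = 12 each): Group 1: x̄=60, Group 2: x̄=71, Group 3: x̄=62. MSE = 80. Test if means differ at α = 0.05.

Grand mean = 64.33. SS_between = 824.0, MS_between = 412.0. F = 5.15, F_crit ≈ 3.285. Reject H₀.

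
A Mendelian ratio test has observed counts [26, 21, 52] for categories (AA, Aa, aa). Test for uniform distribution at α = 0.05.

Expected = 33 each. χ² = Σ(O-E)²/E = 16.788. df = 2, critical value = 5.991. Reject H₀.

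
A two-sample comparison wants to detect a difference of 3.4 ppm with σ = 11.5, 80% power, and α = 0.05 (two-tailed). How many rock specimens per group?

n per group = 2(z_α/2 + z_β)²σ²/d² = 2×(1.96 + 0.84)²×11.5²/3.4² = 179.4 → n = 180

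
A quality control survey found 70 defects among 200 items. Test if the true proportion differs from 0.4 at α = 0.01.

p̂ = 0.35, p₀ = 0.4. z = (p̂ - p₀)/√(p₀(1-p₀)/n) = -1.443. Critical: ±2.576. Fail to reject H₀.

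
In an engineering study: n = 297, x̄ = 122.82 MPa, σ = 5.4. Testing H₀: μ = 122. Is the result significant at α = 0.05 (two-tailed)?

z = (122.82 - 122)/(5.4/√297) = 2.617. Since |z| > 1.96, significant at α = 0.05.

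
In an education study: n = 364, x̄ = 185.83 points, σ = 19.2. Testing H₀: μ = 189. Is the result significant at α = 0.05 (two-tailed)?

z = (185.83 - 189)/(19.2/√364) = -3.15. Since |z| > 1.96, significant at α = 0.05.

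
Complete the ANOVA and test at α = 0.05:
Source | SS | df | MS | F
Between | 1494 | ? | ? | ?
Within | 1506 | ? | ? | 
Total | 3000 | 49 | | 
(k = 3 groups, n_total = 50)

df_between = 2, df_within = 47. MS_between = 747.0, MS_within = 32.04. F = 23.313, F_crit ≈ 3.195. Reject H₀.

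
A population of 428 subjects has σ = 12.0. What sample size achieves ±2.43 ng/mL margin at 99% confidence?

Without FPC: n₀ = (2.576×12.0/2.43)² = 161.824. With FPC: n = n₀N/(n₀+N-1) = 117.6 → n = 118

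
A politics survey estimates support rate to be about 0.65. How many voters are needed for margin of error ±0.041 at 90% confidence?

n = z²p(1-p)/E² = 1.645²×0.65×0.35/0.041² = 366.2 → n = 367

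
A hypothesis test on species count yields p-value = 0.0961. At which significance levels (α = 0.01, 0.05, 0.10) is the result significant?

p = 0.0961. Significant at: α = 0.1.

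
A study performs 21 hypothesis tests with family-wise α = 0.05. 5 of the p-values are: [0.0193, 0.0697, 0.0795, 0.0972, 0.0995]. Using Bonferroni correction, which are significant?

Bonferroni α = 0.05/21 = 0.00238. None of the given p-values are significant.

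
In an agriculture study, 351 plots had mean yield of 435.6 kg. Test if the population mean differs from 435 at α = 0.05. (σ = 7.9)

z = (x̄ - μ₀)/(σ/√n) = (435.6 - 435)/(7.9/√351) = 1.423. Critical value: ±1.96. Since |1.423| ≤ 1.96, Fail to reject H₀.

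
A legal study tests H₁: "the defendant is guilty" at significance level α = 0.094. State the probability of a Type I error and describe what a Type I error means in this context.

P(Type I error) = α = 0.094. A Type I error is rejecting H₀ when H₀ is actually true (false positive) — here, concluding that the defendant is guilty when in fact this is not the case. Consequence: convicting an innocent person.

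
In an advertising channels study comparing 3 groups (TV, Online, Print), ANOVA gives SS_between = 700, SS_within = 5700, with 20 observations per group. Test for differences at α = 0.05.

df_between = 2, df_within = 57. F = MS_between/MS_within = 350.0/100.0 = 3.5. F_crit ≈ 3.159. Reject H₀. At least one mean differs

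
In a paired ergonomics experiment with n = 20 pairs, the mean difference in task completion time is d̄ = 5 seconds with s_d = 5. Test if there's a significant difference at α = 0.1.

t = d̄/(s_d/√n) = 5/(5/√20) = 4.472. df = 19, critical t = ±1.729. Reject H₀.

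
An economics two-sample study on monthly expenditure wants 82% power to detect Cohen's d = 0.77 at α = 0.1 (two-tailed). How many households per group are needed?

z_{α/2} = 1.645, z_β = Φ⁻¹(0.82) = 0.915. For medium effect (d = 0.77): n per group = 2(z_{α/2} + z_β)²/d² = 2(1.645 + 0.915)²/0.77² = 22.1 → 23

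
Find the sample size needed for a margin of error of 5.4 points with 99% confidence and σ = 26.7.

n = (z*σ/E)² = (2.576×26.7/5.4)² = 162.2 → n = 163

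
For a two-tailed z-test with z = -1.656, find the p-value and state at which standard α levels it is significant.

p = 2·P(Z > |-1.656|) = 2·(1 - Φ(1.656)) ≈ 0.0977. Significant at α = 0.1.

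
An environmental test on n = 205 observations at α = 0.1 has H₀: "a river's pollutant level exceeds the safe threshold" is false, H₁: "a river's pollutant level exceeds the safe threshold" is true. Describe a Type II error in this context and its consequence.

Type II error: failing to reject H₀ when it is false — concluding that a river's pollutant level exceeds the safe threshold is not supported when in fact it is. Consequence: allowing unsafe pollution to continue.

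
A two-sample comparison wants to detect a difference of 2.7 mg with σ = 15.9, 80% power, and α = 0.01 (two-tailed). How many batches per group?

n per group = 2(z_α/2 + z_β)²σ²/d² = 2×(2.576 + 0.84)²×15.9²/2.7² = 809.3 → n = 810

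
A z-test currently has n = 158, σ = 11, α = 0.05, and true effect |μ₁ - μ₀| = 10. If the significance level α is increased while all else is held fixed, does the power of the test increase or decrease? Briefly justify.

Power increases: a larger α lowers the critical value, so more of the H₁ sampling distribution falls in the rejection region.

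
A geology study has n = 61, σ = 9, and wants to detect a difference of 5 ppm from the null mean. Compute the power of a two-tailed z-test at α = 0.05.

SE = σ/√n = 9/√61 = 1.152. Non-centrality λ = d/SE = 5/1.152 = 4.339. Power ≈ Φ(λ - z_{α/2}) = Φ(4.339 - 1.96) = Φ(2.379) = 0.991.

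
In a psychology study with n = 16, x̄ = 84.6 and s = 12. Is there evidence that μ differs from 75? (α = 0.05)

t = (x̄ - μ₀)/(s/√n) = (84.6 - 75)/(12/√16) = 3.2. df = 15, critical t = ±2.131. Reject H₀.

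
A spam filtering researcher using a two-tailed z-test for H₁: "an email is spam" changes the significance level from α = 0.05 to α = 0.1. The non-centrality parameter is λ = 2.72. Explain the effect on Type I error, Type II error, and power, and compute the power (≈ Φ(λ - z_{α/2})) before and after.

Increasing α from 0.05 to 0.1:
• Type I error rate increases (α is the Type I rate by definition).
• Critical value moves from z_{α/2} = 1.96 to 1.645, so power = Φ(λ - z_{α/2}) goes from Φ(2.72 - 1.96) = 0.776 to Φ(2.72 - 1.645) = 0.859.
• Type II error rate β = 1 - power therefore decreases (0.224 → 0.141).
Appropriate when false negatives are costly — here, a spam email lands in the inbox.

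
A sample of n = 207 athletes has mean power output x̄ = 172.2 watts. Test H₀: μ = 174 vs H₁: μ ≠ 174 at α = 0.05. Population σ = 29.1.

z = (x̄ - μ₀)/(σ/√n) = (172.2 - 174)/(29.1/√207) = -0.89. Critical value: ±1.96. Since |-0.89| ≤ 1.96, Fail to reject H₀.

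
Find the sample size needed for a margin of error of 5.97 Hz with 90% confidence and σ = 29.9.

n = (z*σ/E)² = (1.645×29.9/5.97)² = 67.9 → n = 68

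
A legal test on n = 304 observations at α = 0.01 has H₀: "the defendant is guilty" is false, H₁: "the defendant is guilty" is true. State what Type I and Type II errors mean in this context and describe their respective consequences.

Type I (false positive): concluding that the defendant is guilty when it is not — convicting an innocent person. Type II (false negative): failing to conclude that the defendant is guilty when it is — acquitting a guilty person. Which is costlier depends on domain priorities and is a judgement call rather than a statistical fact.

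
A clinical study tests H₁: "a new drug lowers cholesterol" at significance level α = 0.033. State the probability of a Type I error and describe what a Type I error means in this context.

P(Type I error) = α = 0.033. A Type I error is rejecting H₀ when H₀ is actually true (false positive) — here, concluding that a new drug lowers cholesterol when in fact this is not the case. Consequence: approving an ineffective drug — patients take a useless medication and may skip effective alternatives.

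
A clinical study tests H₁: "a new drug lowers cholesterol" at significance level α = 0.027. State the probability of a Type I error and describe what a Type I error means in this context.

P(Type I error) = α = 0.027. A Type I error is rejecting H₀ when H₀ is actually true (false positive) — here, concluding that a new drug lowers cholesterol when in fact this is not the case. Consequence: approving an ineffective drug — patients take a useless medication and may skip effective alternatives.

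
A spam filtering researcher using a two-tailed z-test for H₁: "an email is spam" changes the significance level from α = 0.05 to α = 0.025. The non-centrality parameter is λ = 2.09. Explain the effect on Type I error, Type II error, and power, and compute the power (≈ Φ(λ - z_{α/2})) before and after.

Decreasing α from 0.05 to 0.025:
• Type I error rate decreases (α is the Type I rate by definition).
• Critical value moves from z_{α/2} = 1.96 to 2.241, so power = Φ(λ - z_{α/2}) goes from Φ(2.09 - 1.96) = 0.552 to Φ(2.09 - 2.241) = 0.44.
• Type II error rate β = 1 - power therefore increases (0.448 → 0.56).
Appropriate when false positives are costly — here, a legitimate email is sent to the spam folder and the user misses it.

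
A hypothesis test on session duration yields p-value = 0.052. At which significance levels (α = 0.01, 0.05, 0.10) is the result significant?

p = 0.052. Significant at: α = 0.1.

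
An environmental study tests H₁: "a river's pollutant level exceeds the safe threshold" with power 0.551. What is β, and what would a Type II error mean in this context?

β = 1 - power = 1 - 0.551 = 0.449. A Type II error is failing to reject H₀ when H₀ is false (false negative) — here, failing to conclude that a river's pollutant level exceeds the safe threshold when in fact it is true. Consequence: allowing unsafe pollution to continue.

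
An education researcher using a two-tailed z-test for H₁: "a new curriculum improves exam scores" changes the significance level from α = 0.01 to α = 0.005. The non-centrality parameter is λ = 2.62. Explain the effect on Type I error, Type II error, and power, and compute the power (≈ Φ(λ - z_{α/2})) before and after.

Decreasing α from 0.01 to 0.005:
• Type I error rate decreases (α is the Type I rate by definition).
• Critical value moves from z_{α/2} = 2.576 to 2.807, so power = Φ(λ - z_{α/2}) goes from Φ(2.62 - 2.576) = 0.518 to Φ(2.62 - 2.807) = 0.426.
• Type II error rate β = 1 - power therefore increases (0.482 → 0.574).
Appropriate when false positives are costly — here, adopting a curriculum that gives no real benefit — disruption for nothing.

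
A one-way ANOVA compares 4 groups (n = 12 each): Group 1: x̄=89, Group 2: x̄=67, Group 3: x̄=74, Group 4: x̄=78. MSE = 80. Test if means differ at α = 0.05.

Grand mean = 77.0. SS_between = 3048.0, MS_between = 1016.0. F = 12.7, F_crit ≈ 2.816. Reject H₀.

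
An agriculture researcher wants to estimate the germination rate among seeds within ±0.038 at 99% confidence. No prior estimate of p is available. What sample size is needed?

Conservative approach: use p = 0.5 (maximizes p(1-p) = 0.25). n = z²(0.25)/E² = 2.576²×0.25/0.038² = 1148.9 → n = 1149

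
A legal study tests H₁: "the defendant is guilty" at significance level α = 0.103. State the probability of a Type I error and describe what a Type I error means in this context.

P(Type I error) = α = 0.103. A Type I error is rejecting H₀ when H₀ is actually true (false positive) — here, concluding that the defendant is guilty when in fact this is not the case. Consequence: convicting an innocent person.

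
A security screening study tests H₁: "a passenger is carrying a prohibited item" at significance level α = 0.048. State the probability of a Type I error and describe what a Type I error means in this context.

P(Type I error) = α = 0.048. A Type I error is rejecting H₀ when H₀ is actually true (false positive) — here, concluding that a passenger is carrying a prohibited item when in fact this is not the case. Consequence: detaining an innocent passenger — delay and inconvenience.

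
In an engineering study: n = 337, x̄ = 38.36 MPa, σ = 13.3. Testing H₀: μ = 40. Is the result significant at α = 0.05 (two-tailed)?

z = (38.36 - 40)/(13.3/√337) = -2.264. Since |z| > 1.96, significant at α = 0.05.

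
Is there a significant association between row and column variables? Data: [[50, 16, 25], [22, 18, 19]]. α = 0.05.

χ² = 5.236. df = 2, critical = 5.991. Fail to reject H₀. No evidence of dependence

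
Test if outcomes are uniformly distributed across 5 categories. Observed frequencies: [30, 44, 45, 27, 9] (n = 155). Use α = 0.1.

Expected = 31 each. χ² = Σ(O-E)²/E = 27.935. df = 4, critical value = 7.779. Reject H₀.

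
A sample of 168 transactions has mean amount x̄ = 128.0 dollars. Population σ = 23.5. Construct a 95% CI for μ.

CI = x̄ ± z*(σ/√n) = 128.0 ± 1.96(23.5/√168) = 128.0 ± 3.55 = (124.45, 131.55)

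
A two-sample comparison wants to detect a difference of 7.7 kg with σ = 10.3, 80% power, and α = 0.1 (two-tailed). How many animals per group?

n per group = 2(z_α/2 + z_β)²σ²/d² = 2×(1.645 + 0.84)²×10.3²/7.7² = 22.1 → n = 23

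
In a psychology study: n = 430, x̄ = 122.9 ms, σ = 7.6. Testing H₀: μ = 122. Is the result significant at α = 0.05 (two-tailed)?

z = (122.9 - 122)/(7.6/√430) = 2.456. Since |z| > 1.96, significant at α = 0.05.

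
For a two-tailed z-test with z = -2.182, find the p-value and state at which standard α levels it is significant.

p = 2·P(Z > |-2.182|) = 2·(1 - Φ(2.182)) ≈ 0.0291. Significant at α = 0.1; Significant at α = 0.05.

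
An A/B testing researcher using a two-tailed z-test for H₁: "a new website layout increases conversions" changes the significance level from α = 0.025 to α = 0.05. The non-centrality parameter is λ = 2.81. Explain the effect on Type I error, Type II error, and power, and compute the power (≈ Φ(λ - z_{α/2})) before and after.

Increasing α from 0.025 to 0.05:
• Type I error rate increases (α is the Type I rate by definition).
• Critical value moves from z_{α/2} = 2.241 to 1.96, so power = Φ(λ - z_{α/2}) goes from Φ(2.81 - 2.241) = 0.715 to Φ(2.81 - 1.96) = 0.802.
• Type II error rate β = 1 - power therefore decreases (0.285 → 0.198).
Appropriate when false negatives are costly — here, discarding a layout that would have improved conversions — lost revenue.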